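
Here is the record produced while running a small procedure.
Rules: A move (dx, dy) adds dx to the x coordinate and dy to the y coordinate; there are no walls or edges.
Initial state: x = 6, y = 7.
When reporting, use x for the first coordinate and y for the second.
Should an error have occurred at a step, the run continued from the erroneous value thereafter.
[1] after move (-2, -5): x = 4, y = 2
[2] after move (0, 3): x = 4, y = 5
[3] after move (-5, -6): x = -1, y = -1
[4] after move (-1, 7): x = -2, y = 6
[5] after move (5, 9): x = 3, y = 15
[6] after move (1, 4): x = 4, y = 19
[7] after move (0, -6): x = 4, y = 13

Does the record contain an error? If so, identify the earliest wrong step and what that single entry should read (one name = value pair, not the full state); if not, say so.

no error

step 1: x = 6 + (-2) = 4, y = 7 + (-5) = 2 -> checks out
step 2: x = 4 + (0) = 4, y = 2 + (3) = 5 -> no discrepancy
step 3: x = 4 + (-5) = -1, y = 5 + (-6) = -1 -> exactly as logged
step 4: x = -1 + (-1) = -2, y = -1 + (7) = 6 -> matches
step 5: x = -2 + (5) = 3, y = 6 + (9) = 15 -> checks out
step 6: x = 3 + (1) = 4, y = 15 + (4) = 19 -> same as recorded
step 7: x = 4 + (0) = 4, y = 19 + (-6) = 13 -> matches
The whole run recomputes cleanly — no discrepancies.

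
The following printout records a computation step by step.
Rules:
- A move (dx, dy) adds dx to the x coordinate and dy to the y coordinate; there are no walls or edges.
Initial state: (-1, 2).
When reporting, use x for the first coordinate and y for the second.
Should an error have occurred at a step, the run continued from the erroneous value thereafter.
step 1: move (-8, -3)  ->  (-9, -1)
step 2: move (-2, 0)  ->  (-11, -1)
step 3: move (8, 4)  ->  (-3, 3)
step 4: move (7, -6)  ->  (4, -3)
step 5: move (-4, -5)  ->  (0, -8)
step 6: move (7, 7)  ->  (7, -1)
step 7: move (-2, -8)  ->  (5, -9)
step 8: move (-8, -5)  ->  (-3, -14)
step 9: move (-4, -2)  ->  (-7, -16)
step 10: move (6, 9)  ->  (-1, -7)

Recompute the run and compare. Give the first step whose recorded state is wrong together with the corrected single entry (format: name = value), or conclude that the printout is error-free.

no error

Recomputing the run from the initial state:
step 1: x = -9, y = -1
step 2: x = -11, y = -1
step 3: x = -3, y = 3
step 4: x = 4, y = -3
step 5: x = 0, y = -8
step 6: x = 7, y = -1
step 7: x = 5, y = -9
step 8: x = -3, y = -14
step 9: x = -7, y = -16
step 10: x = -1, y = -7
This matches the printout at every step.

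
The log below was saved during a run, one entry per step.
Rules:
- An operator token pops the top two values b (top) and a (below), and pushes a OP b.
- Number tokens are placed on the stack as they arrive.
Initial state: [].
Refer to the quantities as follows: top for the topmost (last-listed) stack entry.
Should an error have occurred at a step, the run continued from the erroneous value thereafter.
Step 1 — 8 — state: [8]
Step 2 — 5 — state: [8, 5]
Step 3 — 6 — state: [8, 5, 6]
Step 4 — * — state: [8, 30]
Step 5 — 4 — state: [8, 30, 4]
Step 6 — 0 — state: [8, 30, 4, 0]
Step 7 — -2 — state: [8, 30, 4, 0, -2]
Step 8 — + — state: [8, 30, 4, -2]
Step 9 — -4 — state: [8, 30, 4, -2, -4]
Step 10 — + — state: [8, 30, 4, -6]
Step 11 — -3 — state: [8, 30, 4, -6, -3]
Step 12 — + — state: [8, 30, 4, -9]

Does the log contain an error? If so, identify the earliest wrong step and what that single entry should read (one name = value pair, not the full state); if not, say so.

1. push 8: top = 8 (matches)
2. push 5: top = 5 (no discrepancy)
3. push 6: top = 6 (no discrepancy)
4. 5 * 6 = 30 (no discrepancy)
5. push 4: top = 4 (exactly as logged)
6. push 0: top = 0 (in agreement)
7. push -2: top = -2 (verified)
8. 0 + -2 = -2 (exactly as logged)
9. push -4: top = -4 (no discrepancy)
10. -2 + -4 = -6 (checks out)
11. push -3: top = -3 (in agreement)
12. -6 + -3 = -9 (exactly as logged)
The whole run recomputes cleanly — no discrepancies.

no error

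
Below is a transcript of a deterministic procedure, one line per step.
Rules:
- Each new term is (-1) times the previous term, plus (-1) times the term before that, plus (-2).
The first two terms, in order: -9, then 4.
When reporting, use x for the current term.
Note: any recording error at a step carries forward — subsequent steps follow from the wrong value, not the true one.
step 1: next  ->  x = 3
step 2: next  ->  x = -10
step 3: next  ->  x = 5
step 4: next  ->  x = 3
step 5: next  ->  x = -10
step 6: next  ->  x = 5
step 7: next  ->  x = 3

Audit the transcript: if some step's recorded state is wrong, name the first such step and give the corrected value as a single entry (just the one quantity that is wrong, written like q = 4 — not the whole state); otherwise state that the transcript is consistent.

step 2, x = -9

step 1: x = -1*(4) + (-1)*(-9) + (-2) = 3 -> exactly as logged
step 2: x = -1*(3) + (-1)*(4) + (-2) = -9 -> the transcript has a different value
The earliest wrong entry is at step 2: it should read x = -9.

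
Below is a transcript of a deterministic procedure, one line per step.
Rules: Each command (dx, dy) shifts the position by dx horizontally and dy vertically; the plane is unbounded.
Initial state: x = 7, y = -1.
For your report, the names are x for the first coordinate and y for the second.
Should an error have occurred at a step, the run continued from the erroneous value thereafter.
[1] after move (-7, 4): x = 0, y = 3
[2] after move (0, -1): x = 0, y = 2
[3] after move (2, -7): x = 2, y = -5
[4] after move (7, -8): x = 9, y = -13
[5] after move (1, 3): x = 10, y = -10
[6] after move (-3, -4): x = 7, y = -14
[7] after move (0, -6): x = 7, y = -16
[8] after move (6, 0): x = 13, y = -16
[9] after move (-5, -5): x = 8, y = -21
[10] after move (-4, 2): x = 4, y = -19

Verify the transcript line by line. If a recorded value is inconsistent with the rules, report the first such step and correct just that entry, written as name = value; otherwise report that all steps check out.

step 7, y = -20

Recomputing the run from the initial state:
step 1: x = 0, y = 3
step 2: x = 0, y = 2
step 3: x = 2, y = -5
step 4: x = 9, y = -13
step 5: x = 10, y = -10
step 6: x = 7, y = -14
step 7: x = 7, y = -20
step 8: x = 13, y = -20
step 9: x = 8, y = -25
step 10: x = 4, y = -23
The first disagreement with the transcript is at step 7, where the value should be y = -20.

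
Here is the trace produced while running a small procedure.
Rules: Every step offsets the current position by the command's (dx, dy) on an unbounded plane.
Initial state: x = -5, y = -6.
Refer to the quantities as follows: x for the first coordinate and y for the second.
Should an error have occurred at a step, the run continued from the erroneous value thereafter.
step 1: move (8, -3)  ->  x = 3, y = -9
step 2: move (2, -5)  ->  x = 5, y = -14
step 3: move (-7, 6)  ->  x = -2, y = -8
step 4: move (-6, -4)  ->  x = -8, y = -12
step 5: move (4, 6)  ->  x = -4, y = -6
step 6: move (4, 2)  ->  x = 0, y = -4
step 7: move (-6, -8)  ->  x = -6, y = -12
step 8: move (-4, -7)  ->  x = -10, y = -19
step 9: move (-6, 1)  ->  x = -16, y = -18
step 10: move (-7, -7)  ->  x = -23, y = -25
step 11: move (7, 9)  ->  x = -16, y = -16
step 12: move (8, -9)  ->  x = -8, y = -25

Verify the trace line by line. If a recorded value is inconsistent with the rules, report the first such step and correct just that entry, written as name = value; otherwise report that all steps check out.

Recomputing the run from the initial state:
step 1: x = 3, y = -9
step 2: x = 5, y = -14
step 3: x = -2, y = -8
step 4: x = -8, y = -12
step 5: x = -4, y = -6
step 6: x = 0, y = -4
step 7: x = -6, y = -12
step 8: x = -10, y = -19
step 9: x = -16, y = -18
step 10: x = -23, y = -25
step 11: x = -16, y = -16
step 12: x = -8, y = -25
This matches the trace at every step.

no error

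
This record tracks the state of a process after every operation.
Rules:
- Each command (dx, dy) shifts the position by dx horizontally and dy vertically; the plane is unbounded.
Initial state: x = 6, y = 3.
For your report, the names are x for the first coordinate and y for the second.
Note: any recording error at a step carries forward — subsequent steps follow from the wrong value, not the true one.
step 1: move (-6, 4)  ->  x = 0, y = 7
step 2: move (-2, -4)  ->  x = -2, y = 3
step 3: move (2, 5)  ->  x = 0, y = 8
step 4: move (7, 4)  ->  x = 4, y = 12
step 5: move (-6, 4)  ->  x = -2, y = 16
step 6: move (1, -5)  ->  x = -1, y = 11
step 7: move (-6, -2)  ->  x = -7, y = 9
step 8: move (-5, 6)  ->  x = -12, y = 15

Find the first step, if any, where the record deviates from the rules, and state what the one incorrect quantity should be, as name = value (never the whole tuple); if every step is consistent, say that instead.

Step 1: x = 6 + (-6) = 0, y = 3 + (4) = 7 — same as recorded.
Step 2: x = 0 + (-2) = -2, y = 7 + (-4) = 3 — no discrepancy.
Step 3: x = -2 + (2) = 0, y = 3 + (5) = 8 — consistent with the record.
Step 4: x = 0 + (7) = 7, y = 8 + (4) = 12 — this is not what the record shows.
The earliest wrong entry is at step 4: it should read x = 7.

step 4, x = 7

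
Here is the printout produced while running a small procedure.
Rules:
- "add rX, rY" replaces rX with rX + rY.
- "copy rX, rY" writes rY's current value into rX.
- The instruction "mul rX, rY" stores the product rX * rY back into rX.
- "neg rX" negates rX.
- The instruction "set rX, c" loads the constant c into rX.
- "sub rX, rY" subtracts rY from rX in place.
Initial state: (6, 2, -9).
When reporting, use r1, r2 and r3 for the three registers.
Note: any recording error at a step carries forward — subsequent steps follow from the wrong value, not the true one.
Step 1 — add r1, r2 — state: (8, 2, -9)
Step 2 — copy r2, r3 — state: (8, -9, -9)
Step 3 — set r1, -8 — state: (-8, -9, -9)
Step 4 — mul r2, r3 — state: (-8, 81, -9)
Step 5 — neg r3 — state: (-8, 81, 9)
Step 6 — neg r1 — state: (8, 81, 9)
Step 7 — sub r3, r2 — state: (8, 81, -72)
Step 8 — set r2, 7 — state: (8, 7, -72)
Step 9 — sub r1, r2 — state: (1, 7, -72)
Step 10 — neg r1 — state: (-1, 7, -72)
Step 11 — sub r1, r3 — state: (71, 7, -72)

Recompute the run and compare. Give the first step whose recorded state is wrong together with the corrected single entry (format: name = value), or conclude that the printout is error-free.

no error

step 1: r1 = 6 + 2 = 8 -> checks out
step 2: r2 = -9 -> same as recorded
step 3: r1 = -8 -> confirmed correct
step 4: r2 = -9 * -9 = 81 -> consistent with the printout
step 5: r3 = -(-9) = 9 -> consistent with the printout
step 6: r1 = -(-8) = 8 -> no discrepancy
step 7: r3 = 9 - 81 = -72 -> checks out
step 8: r2 = 7 -> checks out
step 9: r1 = 8 - 7 = 1 -> checks out
step 10: r1 = -(1) = -1 -> agrees with the printout
step 11: r1 = -1 - -72 = 71 -> checks out
No step deviates from the rules.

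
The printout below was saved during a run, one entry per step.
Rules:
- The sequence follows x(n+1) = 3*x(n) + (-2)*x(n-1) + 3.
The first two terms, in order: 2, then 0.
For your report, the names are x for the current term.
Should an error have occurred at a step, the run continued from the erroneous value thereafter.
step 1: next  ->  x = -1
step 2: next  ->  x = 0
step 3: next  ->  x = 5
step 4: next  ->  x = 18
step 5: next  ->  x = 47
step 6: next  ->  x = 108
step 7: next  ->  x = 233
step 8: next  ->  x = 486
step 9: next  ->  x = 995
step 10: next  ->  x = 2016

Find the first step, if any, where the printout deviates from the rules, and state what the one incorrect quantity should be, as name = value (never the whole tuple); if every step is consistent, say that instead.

step 1: x = 3*(0) + (-2)*(2) + (3) = -1 -> confirmed correct
step 2: x = 3*(-1) + (-2)*(0) + (3) = 0 -> in agreement
step 3: x = 3*(0) + (-2)*(-1) + (3) = 5 -> confirmed correct
step 4: x = 3*(5) + (-2)*(0) + (3) = 18 -> matches
step 5: x = 3*(18) + (-2)*(5) + (3) = 47 -> in agreement
step 6: x = 3*(47) + (-2)*(18) + (3) = 108 -> consistent with the printout
step 7: x = 3*(108) + (-2)*(47) + (3) = 233 -> exactly as logged
step 8: x = 3*(233) + (-2)*(108) + (3) = 486 -> in agreement
step 9: x = 3*(486) + (-2)*(233) + (3) = 995 -> agrees with the printout
step 10: x = 3*(995) + (-2)*(486) + (3) = 2016 -> checks out
Each recorded entry agrees with the recomputation.

no error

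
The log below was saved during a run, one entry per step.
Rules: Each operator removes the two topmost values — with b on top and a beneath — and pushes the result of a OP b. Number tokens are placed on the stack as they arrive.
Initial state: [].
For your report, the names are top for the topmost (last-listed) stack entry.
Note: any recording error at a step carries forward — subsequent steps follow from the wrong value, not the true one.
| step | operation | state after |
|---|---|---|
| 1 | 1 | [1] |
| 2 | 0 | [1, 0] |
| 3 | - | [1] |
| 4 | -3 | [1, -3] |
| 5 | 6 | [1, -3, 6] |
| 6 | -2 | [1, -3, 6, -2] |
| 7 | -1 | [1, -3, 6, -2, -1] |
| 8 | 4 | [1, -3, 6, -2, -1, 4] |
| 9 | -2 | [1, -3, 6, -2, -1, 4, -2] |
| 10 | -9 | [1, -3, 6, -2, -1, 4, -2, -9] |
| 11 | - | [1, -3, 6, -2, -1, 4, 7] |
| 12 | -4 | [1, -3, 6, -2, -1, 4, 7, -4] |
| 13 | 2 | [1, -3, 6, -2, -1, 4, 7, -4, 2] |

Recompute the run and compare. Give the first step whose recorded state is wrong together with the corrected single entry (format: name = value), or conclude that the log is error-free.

no error

Recomputing the run from the initial state:
step 1: [1]
step 2: [1, 0]
step 3: [1]
step 4: [1, -3]
step 5: [1, -3, 6]
step 6: [1, -3, 6, -2]
step 7: [1, -3, 6, -2, -1]
step 8: [1, -3, 6, -2, -1, 4]
step 9: [1, -3, 6, -2, -1, 4, -2]
step 10: [1, -3, 6, -2, -1, 4, -2, -9]
step 11: [1, -3, 6, -2, -1, 4, 7]
step 12: [1, -3, 6, -2, -1, 4, 7, -4]
step 13: [1, -3, 6, -2, -1, 4, 7, -4, 2]
This matches the log at every step.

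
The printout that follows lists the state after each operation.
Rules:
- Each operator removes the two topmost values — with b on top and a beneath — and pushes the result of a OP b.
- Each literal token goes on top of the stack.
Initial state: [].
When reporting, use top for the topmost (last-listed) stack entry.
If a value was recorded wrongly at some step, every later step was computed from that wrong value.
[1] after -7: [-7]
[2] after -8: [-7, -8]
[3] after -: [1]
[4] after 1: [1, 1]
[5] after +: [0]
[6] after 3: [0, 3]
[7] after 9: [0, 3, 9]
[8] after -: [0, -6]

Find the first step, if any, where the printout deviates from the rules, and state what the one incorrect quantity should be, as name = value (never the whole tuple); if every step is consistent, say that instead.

1. push -7: top = -7 (agrees with the printout)
2. push -8: top = -8 (same as recorded)
3. -7 - -8 = 1 (no discrepancy)
4. push 1: top = 1 (confirmed correct)
5. 1 + 1 = 2 (the printout disagrees here)
The audit stops at step 5: the recorded entry is wrong and should be top = 2.

step 5, top = 2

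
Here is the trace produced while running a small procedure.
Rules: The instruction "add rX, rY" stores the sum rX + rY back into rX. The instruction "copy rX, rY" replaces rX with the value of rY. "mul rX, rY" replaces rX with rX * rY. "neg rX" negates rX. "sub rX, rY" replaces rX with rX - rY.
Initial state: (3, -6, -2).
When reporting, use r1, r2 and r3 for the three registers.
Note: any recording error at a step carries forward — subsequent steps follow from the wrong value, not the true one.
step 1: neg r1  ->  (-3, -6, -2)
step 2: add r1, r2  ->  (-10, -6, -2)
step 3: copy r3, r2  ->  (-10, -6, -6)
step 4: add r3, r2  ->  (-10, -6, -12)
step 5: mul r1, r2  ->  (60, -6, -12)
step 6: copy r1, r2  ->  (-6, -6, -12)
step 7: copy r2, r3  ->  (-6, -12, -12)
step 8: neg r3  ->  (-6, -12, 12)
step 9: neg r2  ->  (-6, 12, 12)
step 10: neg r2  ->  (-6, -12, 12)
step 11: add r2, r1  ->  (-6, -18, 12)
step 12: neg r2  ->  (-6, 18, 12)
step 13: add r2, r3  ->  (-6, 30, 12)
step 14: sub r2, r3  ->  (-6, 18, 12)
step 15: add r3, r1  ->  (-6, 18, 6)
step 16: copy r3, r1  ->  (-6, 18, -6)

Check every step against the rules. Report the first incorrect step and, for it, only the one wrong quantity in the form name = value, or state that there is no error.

step 2, r1 = -9

Recomputing the run from the initial state:
step 1: r1 = -3, r2 = -6, r3 = -2
step 2: r1 = -9, r2 = -6, r3 = -2
step 3: r1 = -9, r2 = -6, r3 = -6
step 4: r1 = -9, r2 = -6, r3 = -12
step 5: r1 = 54, r2 = -6, r3 = -12
step 6: r1 = -6, r2 = -6, r3 = -12
step 7: r1 = -6, r2 = -12, r3 = -12
step 8: r1 = -6, r2 = -12, r3 = 12
step 9: r1 = -6, r2 = 12, r3 = 12
step 10: r1 = -6, r2 = -12, r3 = 12
step 11: r1 = -6, r2 = -18, r3 = 12
step 12: r1 = -6, r2 = 18, r3 = 12
step 13: r1 = -6, r2 = 30, r3 = 12
step 14: r1 = -6, r2 = 18, r3 = 12
step 15: r1 = -6, r2 = 18, r3 = 6
step 16: r1 = -6, r2 = 18, r3 = -6
The first disagreement with the trace is at step 2, where the value should be r1 = -9.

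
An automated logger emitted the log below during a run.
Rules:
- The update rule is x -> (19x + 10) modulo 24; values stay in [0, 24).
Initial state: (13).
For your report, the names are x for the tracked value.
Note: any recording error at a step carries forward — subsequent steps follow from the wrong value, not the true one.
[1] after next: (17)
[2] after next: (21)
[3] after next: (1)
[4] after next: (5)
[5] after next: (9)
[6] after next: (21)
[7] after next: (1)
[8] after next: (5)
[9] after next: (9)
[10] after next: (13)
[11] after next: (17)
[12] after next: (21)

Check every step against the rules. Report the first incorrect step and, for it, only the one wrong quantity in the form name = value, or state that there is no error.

step 6, x = 13

Recomputing the run from the initial state:
step 1: x = 17
step 2: x = 21
step 3: x = 1
step 4: x = 5
step 5: x = 9
step 6: x = 13
step 7: x = 17
step 8: x = 21
step 9: x = 1
step 10: x = 5
step 11: x = 9
step 12: x = 13
The first disagreement with the log is at step 6, where the value should be x = 13.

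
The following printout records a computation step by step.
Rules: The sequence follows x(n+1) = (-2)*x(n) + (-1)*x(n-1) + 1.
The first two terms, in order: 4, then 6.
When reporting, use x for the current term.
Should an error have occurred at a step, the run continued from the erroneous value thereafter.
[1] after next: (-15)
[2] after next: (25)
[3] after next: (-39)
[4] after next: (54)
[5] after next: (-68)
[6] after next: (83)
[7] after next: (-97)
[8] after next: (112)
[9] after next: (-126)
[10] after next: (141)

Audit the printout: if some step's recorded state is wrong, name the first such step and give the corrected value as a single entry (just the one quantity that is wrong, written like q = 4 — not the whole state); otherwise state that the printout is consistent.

Step 1: x = -2*(6) + (-1)*(4) + (1) = -15 — verified.
Step 2: x = -2*(-15) + (-1)*(6) + (1) = 25 — matches.
Step 3: x = -2*(25) + (-1)*(-15) + (1) = -34 — the recorded entry deviates here.
First incorrect step: 3; the correct value is x = -34.

step 3, x = -34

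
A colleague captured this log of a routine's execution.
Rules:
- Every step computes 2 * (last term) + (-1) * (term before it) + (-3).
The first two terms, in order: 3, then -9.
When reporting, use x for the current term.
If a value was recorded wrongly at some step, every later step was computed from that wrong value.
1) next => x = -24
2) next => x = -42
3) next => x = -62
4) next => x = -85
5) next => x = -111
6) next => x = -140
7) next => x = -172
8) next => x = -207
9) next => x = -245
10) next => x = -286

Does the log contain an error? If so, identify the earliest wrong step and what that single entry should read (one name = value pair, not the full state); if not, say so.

step 3, x = -63

Step 1: x = 2*(-9) + (-1)*(3) + (-3) = -24 — matches.
Step 2: x = 2*(-24) + (-1)*(-9) + (-3) = -42 — matches.
Step 3: x = 2*(-42) + (-1)*(-24) + (-3) = -63 — not what was recorded.
First deviation found at step 3; the corrected entry is x = -63.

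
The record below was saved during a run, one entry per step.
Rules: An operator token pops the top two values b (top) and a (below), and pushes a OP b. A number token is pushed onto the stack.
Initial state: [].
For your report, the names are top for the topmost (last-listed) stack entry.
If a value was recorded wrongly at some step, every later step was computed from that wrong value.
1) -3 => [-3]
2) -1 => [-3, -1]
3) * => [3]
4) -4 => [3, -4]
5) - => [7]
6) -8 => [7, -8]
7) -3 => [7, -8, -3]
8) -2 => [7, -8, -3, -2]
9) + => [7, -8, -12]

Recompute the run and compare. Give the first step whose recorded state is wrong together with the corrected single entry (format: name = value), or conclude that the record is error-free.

step 9, top = -5

1. push -3: top = -3 (verified)
2. push -1: top = -1 (checks out)
3. -3 * -1 = 3 (consistent with the record)
4. push -4: top = -4 (agrees with the record)
5. 3 - -4 = 7 (agrees with the record)
6. push -8: top = -8 (checks out)
7. push -3: top = -3 (in agreement)
8. push -2: top = -2 (in agreement)
9. -3 + -2 = -5 (the recorded entry deviates here)
So the first discrepancy is step 9, where the right value is top = -5.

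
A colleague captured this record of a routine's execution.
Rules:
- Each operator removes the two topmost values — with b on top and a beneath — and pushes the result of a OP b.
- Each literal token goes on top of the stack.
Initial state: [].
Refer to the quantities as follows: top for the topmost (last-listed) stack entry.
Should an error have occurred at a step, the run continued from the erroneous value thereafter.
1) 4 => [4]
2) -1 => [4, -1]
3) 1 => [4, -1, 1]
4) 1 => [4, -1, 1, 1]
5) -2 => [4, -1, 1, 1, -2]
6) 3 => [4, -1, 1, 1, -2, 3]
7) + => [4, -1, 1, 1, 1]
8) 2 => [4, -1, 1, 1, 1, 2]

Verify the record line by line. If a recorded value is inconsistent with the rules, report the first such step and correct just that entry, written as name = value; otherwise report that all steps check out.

step 1: push 4: top = 4 -> confirmed correct
step 2: push -1: top = -1 -> in agreement
step 3: push 1: top = 1 -> confirmed correct
step 4: push 1: top = 1 -> no discrepancy
step 5: push -2: top = -2 -> matches
step 6: push 3: top = 3 -> in agreement
step 7: -2 + 3 = 1 -> exactly as logged
step 8: push 2: top = 2 -> matches
Every step is consistent.

no error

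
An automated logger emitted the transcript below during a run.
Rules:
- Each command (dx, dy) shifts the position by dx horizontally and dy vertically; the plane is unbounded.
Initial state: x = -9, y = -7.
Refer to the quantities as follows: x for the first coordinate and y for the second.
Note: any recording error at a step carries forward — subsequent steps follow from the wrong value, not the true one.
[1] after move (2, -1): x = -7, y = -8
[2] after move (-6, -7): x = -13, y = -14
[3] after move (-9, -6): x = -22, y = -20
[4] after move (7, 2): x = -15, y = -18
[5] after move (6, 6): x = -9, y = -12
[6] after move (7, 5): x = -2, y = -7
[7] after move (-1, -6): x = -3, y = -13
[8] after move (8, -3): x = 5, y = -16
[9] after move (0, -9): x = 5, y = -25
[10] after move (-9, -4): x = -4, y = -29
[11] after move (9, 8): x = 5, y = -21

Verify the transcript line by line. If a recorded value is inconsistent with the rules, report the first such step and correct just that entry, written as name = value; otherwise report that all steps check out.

step 1: x = -9 + (2) = -7, y = -7 + (-1) = -8 -> checks out
step 2: x = -7 + (-6) = -13, y = -8 + (-7) = -15 -> the recorded entry deviates here
So the first discrepancy is step 2, where the right value is y = -15.

step 2, y = -15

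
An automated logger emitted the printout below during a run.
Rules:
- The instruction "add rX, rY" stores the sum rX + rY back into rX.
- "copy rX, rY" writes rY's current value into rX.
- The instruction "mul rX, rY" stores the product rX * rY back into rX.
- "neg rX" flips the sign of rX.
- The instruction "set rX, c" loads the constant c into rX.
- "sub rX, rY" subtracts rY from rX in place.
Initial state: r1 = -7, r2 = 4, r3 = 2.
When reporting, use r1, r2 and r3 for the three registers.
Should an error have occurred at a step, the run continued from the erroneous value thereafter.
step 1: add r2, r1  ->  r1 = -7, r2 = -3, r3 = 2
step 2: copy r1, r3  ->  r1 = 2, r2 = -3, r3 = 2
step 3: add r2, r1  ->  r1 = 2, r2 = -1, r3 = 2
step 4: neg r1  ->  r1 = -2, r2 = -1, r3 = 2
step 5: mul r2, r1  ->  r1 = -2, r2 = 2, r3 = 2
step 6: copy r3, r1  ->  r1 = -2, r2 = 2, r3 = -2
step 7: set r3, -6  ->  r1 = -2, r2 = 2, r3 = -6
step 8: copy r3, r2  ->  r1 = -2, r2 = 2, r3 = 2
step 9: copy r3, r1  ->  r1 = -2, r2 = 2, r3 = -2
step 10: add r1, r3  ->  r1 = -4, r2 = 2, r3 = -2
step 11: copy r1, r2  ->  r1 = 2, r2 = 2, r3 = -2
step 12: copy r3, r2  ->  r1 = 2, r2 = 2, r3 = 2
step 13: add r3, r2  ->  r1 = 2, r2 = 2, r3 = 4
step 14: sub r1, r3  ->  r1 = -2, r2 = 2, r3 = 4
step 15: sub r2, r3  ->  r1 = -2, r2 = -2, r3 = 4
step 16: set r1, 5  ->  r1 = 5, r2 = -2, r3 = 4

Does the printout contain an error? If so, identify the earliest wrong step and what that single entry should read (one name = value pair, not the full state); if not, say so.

Step 1: r2 = 4 + -7 = -3 — matches.
Step 2: r1 = 2 — verified.
Step 3: r2 = -3 + 2 = -1 — same as recorded.
Step 4: r1 = -(2) = -2 — matches.
Step 5: r2 = -1 * -2 = 2 — matches.
Step 6: r3 = -2 — checks out.
Step 7: r3 = -6 — same as recorded.
Step 8: r3 = 2 — verified.
Step 9: r3 = -2 — in agreement.
Step 10: r1 = -2 + -2 = -4 — same as recorded.
Step 11: r1 = 2 — agrees with the printout.
Step 12: r3 = 2 — confirmed correct.
Step 13: r3 = 2 + 2 = 4 — checks out.
Step 14: r1 = 2 - 4 = -2 — verified.
Step 15: r2 = 2 - 4 = -2 — verified.
Step 16: r1 = 5 — checks out.
Each recorded entry agrees with the recomputation.

no error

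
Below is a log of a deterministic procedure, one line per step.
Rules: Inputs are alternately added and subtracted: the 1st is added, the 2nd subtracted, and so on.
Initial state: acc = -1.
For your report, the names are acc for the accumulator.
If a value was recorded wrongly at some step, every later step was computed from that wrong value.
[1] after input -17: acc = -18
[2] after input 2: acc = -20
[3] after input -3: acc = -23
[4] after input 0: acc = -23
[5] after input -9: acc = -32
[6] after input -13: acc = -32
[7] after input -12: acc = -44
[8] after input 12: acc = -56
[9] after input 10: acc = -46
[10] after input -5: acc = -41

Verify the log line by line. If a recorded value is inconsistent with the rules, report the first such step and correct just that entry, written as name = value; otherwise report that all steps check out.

step 6, acc = -19

Recomputing the run from the initial state:
step 1: acc = -18
step 2: acc = -20
step 3: acc = -23
step 4: acc = -23
step 5: acc = -32
step 6: acc = -19
step 7: acc = -31
step 8: acc = -43
step 9: acc = -33
step 10: acc = -28
The first disagreement with the log is at step 6, where the value should be acc = -19.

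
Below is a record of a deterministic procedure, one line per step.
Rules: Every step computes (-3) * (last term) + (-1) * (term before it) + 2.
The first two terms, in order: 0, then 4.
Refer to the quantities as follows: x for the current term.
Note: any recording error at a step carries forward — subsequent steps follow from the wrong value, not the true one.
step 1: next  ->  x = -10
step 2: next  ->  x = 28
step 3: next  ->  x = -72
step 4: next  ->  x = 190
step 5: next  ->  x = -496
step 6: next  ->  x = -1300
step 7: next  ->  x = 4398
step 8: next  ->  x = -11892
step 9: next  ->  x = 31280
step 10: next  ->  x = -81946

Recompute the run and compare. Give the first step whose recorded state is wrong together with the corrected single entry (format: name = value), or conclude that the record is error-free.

Step 1: x = -3*(4) + (-1)*(0) + (2) = -10 — no discrepancy.
Step 2: x = -3*(-10) + (-1)*(4) + (2) = 28 — confirmed correct.
Step 3: x = -3*(28) + (-1)*(-10) + (2) = -72 — matches.
Step 4: x = -3*(-72) + (-1)*(28) + (2) = 190 — in agreement.
Step 5: x = -3*(190) + (-1)*(-72) + (2) = -496 — checks out.
Step 6: x = -3*(-496) + (-1)*(190) + (2) = 1300 — not what was recorded.
The audit stops at step 6: the recorded entry is wrong and should be x = 1300.

step 6, x = 1300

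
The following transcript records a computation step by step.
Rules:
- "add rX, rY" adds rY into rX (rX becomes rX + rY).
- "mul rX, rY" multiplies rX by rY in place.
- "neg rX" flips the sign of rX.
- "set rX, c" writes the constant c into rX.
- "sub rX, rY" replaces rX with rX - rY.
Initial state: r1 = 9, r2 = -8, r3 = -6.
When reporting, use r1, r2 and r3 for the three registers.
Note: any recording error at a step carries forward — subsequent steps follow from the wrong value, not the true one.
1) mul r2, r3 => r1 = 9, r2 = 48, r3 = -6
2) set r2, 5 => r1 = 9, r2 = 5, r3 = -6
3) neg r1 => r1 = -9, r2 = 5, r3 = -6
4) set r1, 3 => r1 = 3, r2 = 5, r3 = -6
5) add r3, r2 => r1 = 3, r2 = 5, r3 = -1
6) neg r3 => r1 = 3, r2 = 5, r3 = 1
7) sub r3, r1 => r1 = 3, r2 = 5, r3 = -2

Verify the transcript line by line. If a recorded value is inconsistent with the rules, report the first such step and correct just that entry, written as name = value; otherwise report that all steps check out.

Recomputing the run from the initial state:
step 1: r1 = 9, r2 = 48, r3 = -6
step 2: r1 = 9, r2 = 5, r3 = -6
step 3: r1 = -9, r2 = 5, r3 = -6
step 4: r1 = 3, r2 = 5, r3 = -6
step 5: r1 = 3, r2 = 5, r3 = -1
step 6: r1 = 3, r2 = 5, r3 = 1
step 7: r1 = 3, r2 = 5, r3 = -2
This matches the transcript at every step.

no error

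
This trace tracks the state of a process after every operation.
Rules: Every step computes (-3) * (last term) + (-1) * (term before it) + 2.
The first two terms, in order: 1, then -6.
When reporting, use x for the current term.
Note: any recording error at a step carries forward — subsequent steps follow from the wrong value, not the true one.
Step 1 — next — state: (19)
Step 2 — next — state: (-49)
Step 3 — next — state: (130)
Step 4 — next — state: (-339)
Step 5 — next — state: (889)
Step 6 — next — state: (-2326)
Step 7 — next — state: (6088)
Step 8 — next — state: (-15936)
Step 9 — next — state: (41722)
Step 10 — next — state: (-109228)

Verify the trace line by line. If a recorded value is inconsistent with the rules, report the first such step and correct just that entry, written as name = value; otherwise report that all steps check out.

Recomputing the run from the initial state:
step 1: x = 19
step 2: x = -49
step 3: x = 130
step 4: x = -339
step 5: x = 889
step 6: x = -2326
step 7: x = 6091
step 8: x = -15945
step 9: x = 41746
step 10: x = -109291
The first disagreement with the trace is at step 7, where the value should be x = 6091.

step 7, x = 6091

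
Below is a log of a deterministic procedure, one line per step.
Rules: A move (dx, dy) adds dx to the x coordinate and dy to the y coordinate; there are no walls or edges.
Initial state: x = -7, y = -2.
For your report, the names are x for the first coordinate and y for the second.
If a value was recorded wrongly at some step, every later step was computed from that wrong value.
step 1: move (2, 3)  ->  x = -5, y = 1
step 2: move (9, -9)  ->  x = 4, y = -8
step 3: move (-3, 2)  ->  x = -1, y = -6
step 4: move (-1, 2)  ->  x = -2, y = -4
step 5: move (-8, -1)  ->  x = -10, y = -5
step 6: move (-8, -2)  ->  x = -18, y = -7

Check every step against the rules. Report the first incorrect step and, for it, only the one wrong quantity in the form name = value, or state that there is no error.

Step 1: x = -7 + (2) = -5, y = -2 + (3) = 1 — agrees with the log.
Step 2: x = -5 + (9) = 4, y = 1 + (-9) = -8 — confirmed correct.
Step 3: x = 4 + (-3) = 1, y = -8 + (2) = -6 — the recorded entry deviates here.
So the first discrepancy is step 3, where the right value is x = 1.

step 3, x = 1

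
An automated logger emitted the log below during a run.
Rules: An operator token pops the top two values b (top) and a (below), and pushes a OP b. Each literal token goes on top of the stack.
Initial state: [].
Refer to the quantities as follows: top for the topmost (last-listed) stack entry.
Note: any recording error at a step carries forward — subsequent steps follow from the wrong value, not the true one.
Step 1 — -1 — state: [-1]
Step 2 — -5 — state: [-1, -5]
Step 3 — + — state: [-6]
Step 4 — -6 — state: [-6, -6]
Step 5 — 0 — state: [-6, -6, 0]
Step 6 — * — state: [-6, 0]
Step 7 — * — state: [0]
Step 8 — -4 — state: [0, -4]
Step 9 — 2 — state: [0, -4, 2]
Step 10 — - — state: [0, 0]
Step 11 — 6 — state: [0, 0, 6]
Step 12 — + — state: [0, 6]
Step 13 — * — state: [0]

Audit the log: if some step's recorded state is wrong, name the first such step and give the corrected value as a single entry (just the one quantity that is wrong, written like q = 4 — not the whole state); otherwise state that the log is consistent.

step 10, top = -6

step 1: push -1: top = -1 -> matches
step 2: push -5: top = -5 -> exactly as logged
step 3: -1 + -5 = -6 -> consistent with the log
step 4: push -6: top = -6 -> exactly as logged
step 5: push 0: top = 0 -> same as recorded
step 6: -6 * 0 = 0 -> consistent with the log
step 7: -6 * 0 = 0 -> matches
step 8: push -4: top = -4 -> consistent with the log
step 9: push 2: top = 2 -> same as recorded
step 10: -4 - 2 = -6 -> a discrepancy with the log
First deviation found at step 10; the corrected entry is top = -6.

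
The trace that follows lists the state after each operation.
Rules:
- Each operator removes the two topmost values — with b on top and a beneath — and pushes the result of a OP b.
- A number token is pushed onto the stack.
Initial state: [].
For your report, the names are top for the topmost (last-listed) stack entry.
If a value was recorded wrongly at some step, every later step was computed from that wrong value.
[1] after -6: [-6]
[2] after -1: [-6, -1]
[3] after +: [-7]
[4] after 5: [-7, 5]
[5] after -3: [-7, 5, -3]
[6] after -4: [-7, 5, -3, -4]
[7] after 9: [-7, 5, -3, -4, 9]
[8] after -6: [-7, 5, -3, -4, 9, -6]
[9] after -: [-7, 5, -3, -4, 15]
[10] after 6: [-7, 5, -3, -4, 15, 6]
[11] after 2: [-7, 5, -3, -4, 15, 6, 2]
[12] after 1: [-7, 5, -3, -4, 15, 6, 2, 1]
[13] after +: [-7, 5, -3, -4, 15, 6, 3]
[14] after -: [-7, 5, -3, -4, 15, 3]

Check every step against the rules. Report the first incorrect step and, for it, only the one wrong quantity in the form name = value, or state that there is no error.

no error

Step 1: push -6: top = -6 — agrees with the trace.
Step 2: push -1: top = -1 — consistent with the trace.
Step 3: -6 + -1 = -7 — exactly as logged.
Step 4: push 5: top = 5 — verified.
Step 5: push -3: top = -3 — agrees with the trace.
Step 6: push -4: top = -4 — in agreement.
Step 7: push 9: top = 9 — matches.
Step 8: push -6: top = -6 — confirmed correct.
Step 9: 9 - -6 = 15 — verified.
Step 10: push 6: top = 6 — no discrepancy.
Step 11: push 2: top = 2 — same as recorded.
Step 12: push 1: top = 1 — verified.
Step 13: 2 + 1 = 3 — consistent with the trace.
Step 14: 6 - 3 = 3 — in agreement.
The recomputation confirms every line.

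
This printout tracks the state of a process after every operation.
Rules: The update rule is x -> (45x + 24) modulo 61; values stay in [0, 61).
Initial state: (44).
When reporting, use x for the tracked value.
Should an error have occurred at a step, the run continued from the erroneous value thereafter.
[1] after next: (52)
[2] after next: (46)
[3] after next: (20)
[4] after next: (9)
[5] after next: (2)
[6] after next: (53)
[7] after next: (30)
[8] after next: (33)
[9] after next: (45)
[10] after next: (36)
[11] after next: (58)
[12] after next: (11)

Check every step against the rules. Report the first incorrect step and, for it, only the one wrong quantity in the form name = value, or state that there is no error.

step 8, x = 32

Recomputing the run from the initial state:
step 1: x = 52
step 2: x = 46
step 3: x = 20
step 4: x = 9
step 5: x = 2
step 6: x = 53
step 7: x = 30
step 8: x = 32
step 9: x = 0
step 10: x = 24
step 11: x = 6
step 12: x = 50
The first disagreement with the printout is at step 8, where the value should be x = 32.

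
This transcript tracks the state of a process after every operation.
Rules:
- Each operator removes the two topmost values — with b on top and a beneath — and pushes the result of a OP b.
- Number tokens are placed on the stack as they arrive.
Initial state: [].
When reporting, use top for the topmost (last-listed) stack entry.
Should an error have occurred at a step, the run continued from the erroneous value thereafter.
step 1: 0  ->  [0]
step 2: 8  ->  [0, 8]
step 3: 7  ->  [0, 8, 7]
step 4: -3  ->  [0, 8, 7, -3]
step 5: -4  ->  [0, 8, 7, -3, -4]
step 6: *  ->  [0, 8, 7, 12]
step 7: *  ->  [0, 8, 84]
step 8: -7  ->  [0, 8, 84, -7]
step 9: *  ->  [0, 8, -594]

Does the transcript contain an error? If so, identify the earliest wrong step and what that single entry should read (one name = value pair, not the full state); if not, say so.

step 1: push 0: top = 0 -> no discrepancy
step 2: push 8: top = 8 -> matches
step 3: push 7: top = 7 -> no discrepancy
step 4: push -3: top = -3 -> exactly as logged
step 5: push -4: top = -4 -> no discrepancy
step 6: -3 * -4 = 12 -> matches
step 7: 7 * 12 = 84 -> same as recorded
step 8: push -7: top = -7 -> no discrepancy
step 9: 84 * -7 = -588 -> a discrepancy with the transcript
So the first discrepancy is step 9, where the right value is top = -588.

step 9, top = -588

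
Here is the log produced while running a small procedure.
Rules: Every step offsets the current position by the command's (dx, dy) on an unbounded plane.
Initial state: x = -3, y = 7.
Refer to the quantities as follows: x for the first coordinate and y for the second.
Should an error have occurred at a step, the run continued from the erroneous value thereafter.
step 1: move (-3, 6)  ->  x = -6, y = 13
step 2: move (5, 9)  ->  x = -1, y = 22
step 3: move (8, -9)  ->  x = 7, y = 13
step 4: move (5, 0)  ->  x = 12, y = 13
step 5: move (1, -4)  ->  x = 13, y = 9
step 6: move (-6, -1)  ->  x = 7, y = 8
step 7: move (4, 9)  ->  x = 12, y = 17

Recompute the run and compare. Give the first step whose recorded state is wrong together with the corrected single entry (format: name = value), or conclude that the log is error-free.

step 1: x = -3 + (-3) = -6, y = 7 + (6) = 13 -> no discrepancy
step 2: x = -6 + (5) = -1, y = 13 + (9) = 22 -> verified
step 3: x = -1 + (8) = 7, y = 22 + (-9) = 13 -> same as recorded
step 4: x = 7 + (5) = 12, y = 13 + (0) = 13 -> consistent with the log
step 5: x = 12 + (1) = 13, y = 13 + (-4) = 9 -> exactly as logged
step 6: x = 13 + (-6) = 7, y = 9 + (-1) = 8 -> exactly as logged
step 7: x = 7 + (4) = 11, y = 8 + (9) = 17 -> the recorded entry deviates here
First incorrect step: 7; the correct value is x = 11.

step 7, x = 11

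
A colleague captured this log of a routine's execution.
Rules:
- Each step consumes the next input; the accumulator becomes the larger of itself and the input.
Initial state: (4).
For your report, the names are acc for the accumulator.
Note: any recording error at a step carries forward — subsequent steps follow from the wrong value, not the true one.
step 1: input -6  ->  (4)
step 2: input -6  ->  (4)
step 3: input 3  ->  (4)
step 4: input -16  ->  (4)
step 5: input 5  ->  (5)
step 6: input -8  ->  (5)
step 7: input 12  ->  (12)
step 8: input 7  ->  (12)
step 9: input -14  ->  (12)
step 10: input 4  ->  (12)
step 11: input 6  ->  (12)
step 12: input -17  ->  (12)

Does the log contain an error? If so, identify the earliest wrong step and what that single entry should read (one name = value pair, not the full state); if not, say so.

no error

1. acc = max(4, -6) = 4 (checks out)
2. acc = max(4, -6) = 4 (consistent with the log)
3. acc = max(4, 3) = 4 (matches)
4. acc = max(4, -16) = 4 (checks out)
5. acc = max(4, 5) = 5 (no discrepancy)
6. acc = max(5, -8) = 5 (verified)
7. acc = max(5, 12) = 12 (same as recorded)
8. acc = max(12, 7) = 12 (confirmed correct)
9. acc = max(12, -14) = 12 (same as recorded)
10. acc = max(12, 4) = 12 (agrees with the log)
11. acc = max(12, 6) = 12 (matches)
12. acc = max(12, -17) = 12 (confirmed correct)
All entries verified; no error found.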